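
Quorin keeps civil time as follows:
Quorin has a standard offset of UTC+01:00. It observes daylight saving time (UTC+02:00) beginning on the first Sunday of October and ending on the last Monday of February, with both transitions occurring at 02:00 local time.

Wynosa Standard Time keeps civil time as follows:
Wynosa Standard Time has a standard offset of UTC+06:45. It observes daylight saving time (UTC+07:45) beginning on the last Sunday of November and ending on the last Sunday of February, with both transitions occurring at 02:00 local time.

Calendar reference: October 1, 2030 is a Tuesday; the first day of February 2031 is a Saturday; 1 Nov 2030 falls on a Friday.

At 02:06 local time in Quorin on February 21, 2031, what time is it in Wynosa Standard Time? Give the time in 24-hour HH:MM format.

1 October 2030 is a Tuesday, so the first Sunday is October 6.
1 February 2031 is a Saturday, so Mondays fall on 3, 10, 17, 24; the last is February 24.
February 21, 2031 falls between 6 October 2030 and 24 February 2031, so daylight saving is in effect and Quorin is at UTC+02:00.
02:06 Quorin − 2h = 00:06 UTC.
1 November 2030 is a Friday, so Sundays fall on 3, 10, 17, 24; the last is November 24.
1 February 2031 is a Saturday, so Sundays fall on 2, 9, 16, 23; the last is February 23.
At the standard offset (UTC+06:45), 00:06 UTC + 6h45m = 06:51 Wynosa Standard Time standard time.
The standard-time date in Wynosa Standard Time, February 21, 2031, falls between 24 November 2030 and 23 February 2031, so daylight saving is in effect and Wynosa Standard Time is at UTC+07:45.
00:06 UTC + 7h45m = 07:51 Wynosa Standard Time.

07:51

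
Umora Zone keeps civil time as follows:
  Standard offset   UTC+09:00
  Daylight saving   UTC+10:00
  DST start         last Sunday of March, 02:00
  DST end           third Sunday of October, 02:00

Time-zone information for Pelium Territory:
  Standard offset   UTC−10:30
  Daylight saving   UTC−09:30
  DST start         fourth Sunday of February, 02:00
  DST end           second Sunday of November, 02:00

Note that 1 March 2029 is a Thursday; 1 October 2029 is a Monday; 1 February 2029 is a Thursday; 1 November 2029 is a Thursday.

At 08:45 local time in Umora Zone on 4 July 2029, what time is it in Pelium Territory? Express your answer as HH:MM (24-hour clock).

13:15

1 March 2029 is a Thursday, so Sundays fall on 4, 11, 18, 25; the last is March 25.
1 October 2029 is a Monday, so the first Sunday is October 7 and the third is October 21.
4 July 2029 falls between 25 March and 21 October, so daylight saving is in effect and Umora Zone is at UTC+10:00.
08:45 Umora Zone − 10h = 22:45 UTC (rolling into the previous day, 3 July 2029).
1 February 2029 is a Thursday, so the first Sunday is February 4 and the fourth is February 25.
1 November 2029 is a Thursday, so the first Sunday is November 4 and the second is November 11.
At the standard offset (UTC−10:30), 22:45 UTC − 10h30m = 12:15 Pelium Territory standard time.
The standard-time date in Pelium Territory, 3 July 2029, falls between 25 February and 11 November, so daylight saving is in effect and Pelium Territory is at UTC−09:30.
22:45 UTC − 9h30m = 13:15 Pelium Territory.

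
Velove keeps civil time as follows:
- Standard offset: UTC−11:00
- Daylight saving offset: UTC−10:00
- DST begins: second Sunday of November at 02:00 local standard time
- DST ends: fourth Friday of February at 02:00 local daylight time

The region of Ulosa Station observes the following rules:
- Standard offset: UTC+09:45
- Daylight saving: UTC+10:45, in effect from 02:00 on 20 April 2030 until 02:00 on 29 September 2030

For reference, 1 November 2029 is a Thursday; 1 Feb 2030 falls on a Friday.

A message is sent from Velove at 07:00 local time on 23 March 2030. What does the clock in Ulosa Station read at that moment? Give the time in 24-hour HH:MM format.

03:45

1 November 2029 is a Thursday, so the first Sunday is November 4 and the second is November 11.
1 February 2030 is a Friday, so the first Friday is February 1 and the fourth is February 22.
23 March 2030 is outside the daylight-saving period (11 November 2029 – 22 February 2030), so Velove is on standard time, UTC−11:00.
07:00 Velove + 11h = 18:00 UTC.
At the standard offset (UTC+09:45), 18:00 UTC + 9h45m = 03:45 Ulosa Station standard time (rolling into the next day, 24 March 2030).
The standard-time date in Ulosa Station, 24 March 2030, does not fall between 20 April and 29 September, so daylight saving is not in effect and Ulosa Station is at UTC+09:45.
18:00 UTC + 9h45m = 03:45 Ulosa Station (rolling into the next day, 24 March 2030).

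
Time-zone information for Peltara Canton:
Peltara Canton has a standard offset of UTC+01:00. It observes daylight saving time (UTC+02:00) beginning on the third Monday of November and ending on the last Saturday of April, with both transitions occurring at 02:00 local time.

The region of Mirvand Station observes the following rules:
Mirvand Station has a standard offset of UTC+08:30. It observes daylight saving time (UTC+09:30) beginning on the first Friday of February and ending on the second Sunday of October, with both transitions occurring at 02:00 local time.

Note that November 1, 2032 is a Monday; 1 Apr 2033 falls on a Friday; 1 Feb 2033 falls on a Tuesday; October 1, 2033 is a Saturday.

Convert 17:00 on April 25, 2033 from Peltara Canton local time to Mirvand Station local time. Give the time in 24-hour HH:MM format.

1 November 2032 is a Monday, so the first Monday is November 1 and the third is November 15.
1 April 2033 is a Friday, so Saturdays fall on 2, 9, 16, 23, 30; the last is April 30.
April 25, 2033 falls between 15 November 2032 and 30 April 2033, so daylight saving is in effect and Peltara Canton is at UTC+02:00.
17:00 Peltara Canton − 2h = 15:00 UTC.
1 February 2033 is a Tuesday, so the first Friday is February 4.
1 October 2033 is a Saturday, so the first Sunday is October 2 and the second is October 9.
At the standard offset (UTC+08:30), 15:00 UTC + 8h30m = 23:30 Mirvand Station standard time.
The standard-time date in Mirvand Station, April 25, 2033, lies within the daylight-saving period (4 February – 9 October), so Mirvand Station is on daylight time, UTC+09:30.
15:00 UTC + 9h30m = 00:30 Mirvand Station (rolling into the next day, 26 April 2033).

00:30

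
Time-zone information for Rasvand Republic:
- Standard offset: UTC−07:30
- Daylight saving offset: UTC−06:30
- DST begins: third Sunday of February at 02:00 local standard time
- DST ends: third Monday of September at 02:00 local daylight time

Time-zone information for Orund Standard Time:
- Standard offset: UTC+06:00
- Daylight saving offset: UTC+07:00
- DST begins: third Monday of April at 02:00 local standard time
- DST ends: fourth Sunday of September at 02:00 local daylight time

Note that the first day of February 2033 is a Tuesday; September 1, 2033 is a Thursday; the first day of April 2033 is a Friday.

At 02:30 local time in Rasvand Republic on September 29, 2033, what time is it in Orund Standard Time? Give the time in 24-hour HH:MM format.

1 February 2033 is a Tuesday, so the first Sunday is February 6 and the third is February 20.
1 September 2033 is a Thursday, so the first Monday is September 5 and the third is September 19.
September 29, 2033 is outside the daylight-saving period (20 February – 19 September), so Rasvand Republic is on standard time, UTC−07:30.
02:30 Rasvand Republic + 7h30m = 10:00 UTC.
1 April 2033 is a Friday, so the first Monday is April 4 and the third is April 18.
1 September 2033 is a Thursday, so the first Sunday is September 4 and the fourth is September 25.
At the standard offset (UTC+06:00), 10:00 UTC + 6h = 16:00 Orund Standard Time standard time.
The standard-time date in Orund Standard Time, September 29, 2033, is outside the daylight-saving period (18 April – 25 September), so Orund Standard Time is on standard time, UTC+06:00.
10:00 UTC + 6h = 16:00 Orund Standard Time.

16:00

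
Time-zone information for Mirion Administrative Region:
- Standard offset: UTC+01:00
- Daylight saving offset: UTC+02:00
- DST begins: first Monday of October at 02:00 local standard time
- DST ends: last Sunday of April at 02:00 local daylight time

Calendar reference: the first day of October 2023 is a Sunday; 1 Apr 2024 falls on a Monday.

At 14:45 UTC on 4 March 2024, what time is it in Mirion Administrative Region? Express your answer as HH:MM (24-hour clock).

1 October 2023 is a Sunday, so the first Monday is October 2.
1 April 2024 is a Monday, so Sundays fall on 7, 14, 21, 28; the last is April 28.
At the standard offset (UTC+01:00), 14:45 UTC + 1h = 15:45 Mirion Administrative Region standard time.
Daylight saving runs 2 October 2023 – 28 April 2024; the standard-time date in Mirion Administrative Region, 4 March 2024, is inside that window, so Mirion Administrative Region is at UTC+02:00.
14:45 UTC + 2h = 16:45 local.

16:45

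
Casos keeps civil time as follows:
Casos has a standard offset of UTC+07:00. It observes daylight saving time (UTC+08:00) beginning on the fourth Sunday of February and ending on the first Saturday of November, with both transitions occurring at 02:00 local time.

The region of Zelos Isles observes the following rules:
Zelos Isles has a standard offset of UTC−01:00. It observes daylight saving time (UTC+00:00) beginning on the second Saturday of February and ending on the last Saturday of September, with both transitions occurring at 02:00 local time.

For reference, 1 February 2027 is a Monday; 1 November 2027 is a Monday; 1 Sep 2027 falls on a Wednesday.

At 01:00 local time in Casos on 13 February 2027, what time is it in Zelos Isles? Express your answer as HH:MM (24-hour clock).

17:00

1 February 2027 is a Monday, so the first Sunday is February 7 and the fourth is February 28.
1 November 2027 is a Monday, so the first Saturday is November 6.
13 February 2027 is outside the daylight-saving period (28 February – 6 November), so Casos is on standard time, UTC+07:00.
01:00 Casos − 7h = 18:00 UTC (rolling into the previous day, 12 February 2027).
1 February 2027 is a Monday, so the first Saturday is February 6 and the second is February 13.
1 September 2027 is a Wednesday, so Saturdays fall on 4, 11, 18, 25; the last is September 25.
At the standard offset (UTC−01:00), 18:00 UTC − 1h = 17:00 Zelos Isles standard time.
The standard-time date in Zelos Isles, 12 February 2027, is outside the daylight-saving period (13 February – 25 September), so Zelos Isles is on standard time, UTC−01:00.
18:00 UTC − 1h = 17:00 Zelos Isles.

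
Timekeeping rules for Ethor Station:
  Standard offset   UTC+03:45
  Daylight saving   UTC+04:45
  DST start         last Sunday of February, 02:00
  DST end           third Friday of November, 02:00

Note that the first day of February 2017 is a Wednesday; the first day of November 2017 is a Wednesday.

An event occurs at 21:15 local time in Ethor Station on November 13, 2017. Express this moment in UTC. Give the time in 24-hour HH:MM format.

1 February 2017 is a Wednesday, so Sundays fall on 5, 12, 19, 26; the last is February 26.
1 November 2017 is a Wednesday, so the first Friday is November 3 and the third is November 17.
November 13, 2017 lies within the daylight-saving period (26 February – 17 November), so Ethor Station is on daylight time, UTC+04:45.
21:15 local − 4h45m = 16:30 UTC.

16:30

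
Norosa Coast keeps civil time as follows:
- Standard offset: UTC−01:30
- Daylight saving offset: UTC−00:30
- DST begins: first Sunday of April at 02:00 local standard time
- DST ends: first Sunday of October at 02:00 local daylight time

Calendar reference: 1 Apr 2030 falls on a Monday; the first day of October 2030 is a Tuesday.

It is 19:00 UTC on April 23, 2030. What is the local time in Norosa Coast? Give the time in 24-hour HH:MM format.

18:30

1 April 2030 is a Monday, so the first Sunday is April 7.
1 October 2030 is a Tuesday, so the first Sunday is October 6.
At the standard offset (UTC−01:30), 19:00 UTC − 1h30m = 17:30 Norosa Coast standard time.
The standard-time date in Norosa Coast, April 23, 2030, lies within the daylight-saving period (7 April – 6 October), so Norosa Coast is on daylight time, UTC−00:30.
19:00 UTC − 0h30m = 18:30 local.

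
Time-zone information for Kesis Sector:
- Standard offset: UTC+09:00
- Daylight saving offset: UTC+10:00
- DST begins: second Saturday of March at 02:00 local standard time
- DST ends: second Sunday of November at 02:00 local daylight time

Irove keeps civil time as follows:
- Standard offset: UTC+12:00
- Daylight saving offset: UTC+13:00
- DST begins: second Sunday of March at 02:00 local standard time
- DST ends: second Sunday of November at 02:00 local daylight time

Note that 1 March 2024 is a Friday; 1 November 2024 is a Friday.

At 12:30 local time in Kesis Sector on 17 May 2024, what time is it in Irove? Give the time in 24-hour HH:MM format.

1 March 2024 is a Friday, so the first Saturday is March 2 and the second is March 9.
1 November 2024 is a Friday, so the first Sunday is November 3 and the second is November 10.
17 May 2024 lies within the daylight-saving period (9 March – 10 November), so Kesis Sector is on daylight time, UTC+10:00.
12:30 Kesis Sector − 10h = 02:30 UTC.
1 March 2024 is a Friday, so the first Sunday is March 3 and the second is March 10.
1 November 2024 is a Friday, so the first Sunday is November 3 and the second is November 10.
At the standard offset (UTC+12:00), 02:30 UTC + 12h = 14:30 Irove standard time.
The standard-time date in Irove, 17 May 2024, falls between 10 March and 10 November, so daylight saving is in effect and Irove is at UTC+13:00.
02:30 UTC + 13h = 15:30 Irove.

15:30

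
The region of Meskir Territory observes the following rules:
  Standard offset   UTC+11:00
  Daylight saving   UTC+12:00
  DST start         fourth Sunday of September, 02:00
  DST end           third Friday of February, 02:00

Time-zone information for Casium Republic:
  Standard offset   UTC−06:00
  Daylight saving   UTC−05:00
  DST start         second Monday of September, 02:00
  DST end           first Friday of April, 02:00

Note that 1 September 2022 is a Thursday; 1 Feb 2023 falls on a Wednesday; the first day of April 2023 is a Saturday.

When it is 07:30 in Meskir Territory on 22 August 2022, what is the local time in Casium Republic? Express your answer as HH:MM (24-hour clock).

14:30

1 September 2022 is a Thursday, so the first Sunday is September 4 and the fourth is September 25.
1 February 2023 is a Wednesday, so the first Friday is February 3 and the third is February 17.
Daylight saving runs 25 September 2022 – 17 February 2023; 22 August 2022 is outside that window, so Meskir Territory is on standard time at UTC+11:00.
07:30 Meskir Territory − 11h = 20:30 UTC (rolling into the previous day, 21 August 2022).
1 September 2022 is a Thursday, so the first Monday is September 5 and the second is September 12.
1 April 2023 is a Saturday, so the first Friday is April 7.
At the standard offset (UTC−06:00), 20:30 UTC − 6h = 14:30 Casium Republic standard time.
The standard-time date in Casium Republic, 21 August 2022, is outside the daylight-saving period (12 September 2022 – 7 April 2023), so Casium Republic is on standard time, UTC−06:00.
20:30 UTC − 6h = 14:30 Casium Republic.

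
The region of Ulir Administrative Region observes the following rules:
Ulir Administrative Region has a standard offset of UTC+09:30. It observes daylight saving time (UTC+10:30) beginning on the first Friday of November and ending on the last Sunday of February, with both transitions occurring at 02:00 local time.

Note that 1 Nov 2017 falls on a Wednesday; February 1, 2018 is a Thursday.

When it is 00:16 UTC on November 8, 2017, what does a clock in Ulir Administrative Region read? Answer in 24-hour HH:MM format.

10:46

1 November 2017 is a Wednesday, so the first Friday is November 3.
1 February 2018 is a Thursday, so Sundays fall on 4, 11, 18, 25; the last is February 25.
At the standard offset (UTC+09:30), 00:16 UTC + 9h30m = 09:46 Ulir Administrative Region standard time.
The standard-time date in Ulir Administrative Region, November 8, 2017, lies within the daylight-saving period (3 November 2017 – 25 February 2018), so Ulir Administrative Region is on daylight time, UTC+10:30.
00:16 UTC + 10h30m = 10:46 local.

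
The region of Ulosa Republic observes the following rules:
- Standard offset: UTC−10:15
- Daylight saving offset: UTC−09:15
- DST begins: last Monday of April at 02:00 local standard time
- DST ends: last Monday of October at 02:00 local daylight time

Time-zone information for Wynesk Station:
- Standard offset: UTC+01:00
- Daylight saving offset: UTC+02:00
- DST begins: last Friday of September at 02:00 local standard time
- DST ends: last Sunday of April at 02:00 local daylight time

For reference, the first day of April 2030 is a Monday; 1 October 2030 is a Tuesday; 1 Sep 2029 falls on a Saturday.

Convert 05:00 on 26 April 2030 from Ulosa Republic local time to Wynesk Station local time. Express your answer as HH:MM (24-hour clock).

17:15

1 April 2030 is a Monday, so Mondays fall on 1, 8, 15, 22, 29; the last is April 29.
1 October 2030 is a Tuesday, so Mondays fall on 7, 14, 21, 28; the last is October 28.
26 April 2030 does not fall between 29 April and 28 October, so daylight saving is not in effect and Ulosa Republic is at UTC−10:15.
05:00 Ulosa Republic + 10h15m = 15:15 UTC.
1 September 2029 is a Saturday, so Fridays fall on 7, 14, 21, 28; the last is September 28.
1 April 2030 is a Monday, so Sundays fall on 7, 14, 21, 28; the last is April 28.
At the standard offset (UTC+01:00), 15:15 UTC + 1h = 16:15 Wynesk Station standard time.
Daylight saving runs 28 September 2029 – 28 April 2030; the standard-time date in Wynesk Station, 26 April 2030, is inside that window, so Wynesk Station is at UTC+02:00.
15:15 UTC + 2h = 17:15 Wynesk Station.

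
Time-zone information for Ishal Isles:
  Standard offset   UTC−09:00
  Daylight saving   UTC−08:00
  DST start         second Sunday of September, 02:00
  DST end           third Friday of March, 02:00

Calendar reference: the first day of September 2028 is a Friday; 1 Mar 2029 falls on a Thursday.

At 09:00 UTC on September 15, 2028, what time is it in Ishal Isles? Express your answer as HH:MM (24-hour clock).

01:00

1 September 2028 is a Friday, so the first Sunday is September 3 and the second is September 10.
1 March 2029 is a Thursday, so the first Friday is March 2 and the third is March 16.
At the standard offset (UTC−09:00), 09:00 UTC − 9h = 00:00 Ishal Isles standard time.
The standard-time date in Ishal Isles, September 15, 2028, lies within the daylight-saving period (10 September 2028 – 16 March 2029), so Ishal Isles is on daylight time, UTC−08:00.
09:00 UTC − 8h = 01:00 local.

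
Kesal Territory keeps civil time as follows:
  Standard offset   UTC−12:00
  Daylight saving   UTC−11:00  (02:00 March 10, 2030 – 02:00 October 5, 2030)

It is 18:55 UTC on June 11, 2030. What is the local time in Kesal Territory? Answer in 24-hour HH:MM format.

At the standard offset (UTC−12:00), 18:55 UTC − 12h = 06:55 Kesal Territory standard time.
Daylight saving runs 10 March – 5 October; the standard-time date in Kesal Territory, June 11, 2030, is inside that window, so Kesal Territory is at UTC−11:00.
18:55 UTC − 11h = 07:55 local.

07:55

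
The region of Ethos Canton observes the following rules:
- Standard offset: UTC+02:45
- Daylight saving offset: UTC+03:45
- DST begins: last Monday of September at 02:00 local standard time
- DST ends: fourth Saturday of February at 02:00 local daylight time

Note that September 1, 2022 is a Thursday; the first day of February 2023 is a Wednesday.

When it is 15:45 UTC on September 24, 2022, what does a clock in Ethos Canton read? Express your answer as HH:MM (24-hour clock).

18:30

1 September 2022 is a Thursday, so Mondays fall on 5, 12, 19, 26; the last is September 26.
1 February 2023 is a Wednesday, so the first Saturday is February 4 and the fourth is February 25.
At the standard offset (UTC+02:45), 15:45 UTC + 2h45m = 18:30 Ethos Canton standard time.
The standard-time date in Ethos Canton, September 24, 2022, does not fall between 26 September 2022 and 25 February 2023, so daylight saving is not in effect and Ethos Canton is at UTC+02:45.
15:45 UTC + 2h45m = 18:30 local.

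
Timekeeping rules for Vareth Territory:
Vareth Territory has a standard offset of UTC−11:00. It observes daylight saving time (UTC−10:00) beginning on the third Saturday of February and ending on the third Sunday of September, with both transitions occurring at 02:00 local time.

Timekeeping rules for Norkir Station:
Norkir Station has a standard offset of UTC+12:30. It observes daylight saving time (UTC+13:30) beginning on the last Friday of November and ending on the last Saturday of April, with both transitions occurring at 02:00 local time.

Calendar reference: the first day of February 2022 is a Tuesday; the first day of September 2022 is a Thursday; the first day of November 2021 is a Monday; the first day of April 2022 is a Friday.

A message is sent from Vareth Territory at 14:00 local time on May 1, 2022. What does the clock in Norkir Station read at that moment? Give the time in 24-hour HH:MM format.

12:30

1 February 2022 is a Tuesday, so the first Saturday is February 5 and the third is February 19.
1 September 2022 is a Thursday, so the first Sunday is September 4 and the third is September 18.
May 1, 2022 lies within the daylight-saving period (19 February – 18 September), so Vareth Territory is on daylight time, UTC−10:00.
14:00 Vareth Territory + 10h = 00:00 UTC (rolling into the next day, 2 May 2022).
1 November 2021 is a Monday, so Fridays fall on 5, 12, 19, 26; the last is November 26.
1 April 2022 is a Friday, so Saturdays fall on 2, 9, 16, 23, 30; the last is April 30.
At the standard offset (UTC+12:30), 00:00 UTC + 12h30m = 12:30 Norkir Station standard time.
The standard-time date in Norkir Station, May 2, 2022, is outside the daylight-saving period (26 November 2021 – 30 April 2022), so Norkir Station is on standard time, UTC+12:30.
00:00 UTC + 12h30m = 12:30 Norkir Station.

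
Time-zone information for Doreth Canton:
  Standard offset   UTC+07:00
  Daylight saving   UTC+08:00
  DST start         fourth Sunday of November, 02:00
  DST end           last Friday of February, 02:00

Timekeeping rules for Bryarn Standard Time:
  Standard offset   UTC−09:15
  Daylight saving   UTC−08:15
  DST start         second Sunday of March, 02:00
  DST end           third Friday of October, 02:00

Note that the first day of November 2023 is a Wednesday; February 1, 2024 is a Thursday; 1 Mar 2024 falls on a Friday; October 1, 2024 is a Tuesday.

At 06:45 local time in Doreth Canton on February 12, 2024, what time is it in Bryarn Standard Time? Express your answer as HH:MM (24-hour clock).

13:30

1 November 2023 is a Wednesday, so the first Sunday is November 5 and the fourth is November 26.
1 February 2024 is a Thursday, so Fridays fall on 2, 9, 16, 23; the last is February 23.
February 12, 2024 falls between 26 November 2023 and 23 February 2024, so daylight saving is in effect and Doreth Canton is at UTC+08:00.
06:45 Doreth Canton − 8h = 22:45 UTC (rolling into the previous day, 11 February 2024).
1 March 2024 is a Friday, so the first Sunday is March 3 and the second is March 10.
1 October 2024 is a Tuesday, so the first Friday is October 4 and the third is October 18.
At the standard offset (UTC−09:15), 22:45 UTC − 9h15m = 13:30 Bryarn Standard Time standard time.
The standard-time date in Bryarn Standard Time, February 11, 2024, does not fall between 10 March and 18 October, so daylight saving is not in effect and Bryarn Standard Time is at UTC−09:15.
22:45 UTC − 9h15m = 13:30 Bryarn Standard Time.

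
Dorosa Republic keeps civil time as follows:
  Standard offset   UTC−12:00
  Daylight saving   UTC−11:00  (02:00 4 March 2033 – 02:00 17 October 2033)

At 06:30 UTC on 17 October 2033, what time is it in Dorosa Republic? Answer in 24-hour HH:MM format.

At the standard offset (UTC−12:00), 06:30 UTC − 12h = 18:30 Dorosa Republic standard time (rolling into the previous day, 16 October 2033).
The standard-time date in Dorosa Republic, 16 October 2033, falls between 4 March and 17 October, so daylight saving is in effect and Dorosa Republic is at UTC−11:00.
06:30 UTC − 11h = 19:30 local (rolling into the previous day, 16 October 2033).

19:30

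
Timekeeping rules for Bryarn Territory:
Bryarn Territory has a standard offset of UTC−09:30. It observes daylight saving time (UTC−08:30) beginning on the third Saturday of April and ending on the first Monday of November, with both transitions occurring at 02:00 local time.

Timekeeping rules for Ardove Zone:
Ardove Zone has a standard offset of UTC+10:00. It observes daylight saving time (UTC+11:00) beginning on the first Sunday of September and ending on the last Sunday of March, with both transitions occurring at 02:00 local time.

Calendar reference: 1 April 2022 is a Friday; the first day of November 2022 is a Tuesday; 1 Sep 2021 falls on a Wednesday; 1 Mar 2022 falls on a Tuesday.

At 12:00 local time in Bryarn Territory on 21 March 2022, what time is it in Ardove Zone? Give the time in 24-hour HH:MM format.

08:30

1 April 2022 is a Friday, so the first Saturday is April 2 and the third is April 16.
1 November 2022 is a Tuesday, so the first Monday is November 7.
21 March 2022 does not fall between 16 April and 7 November, so daylight saving is not in effect and Bryarn Territory is at UTC−09:30.
12:00 Bryarn Territory + 9h30m = 21:30 UTC.
1 September 2021 is a Wednesday, so the first Sunday is September 5.
1 March 2022 is a Tuesday, so Sundays fall on 6, 13, 20, 27; the last is March 27.
At the standard offset (UTC+10:00), 21:30 UTC + 10h = 07:30 Ardove Zone standard time (rolling into the next day, 22 March 2022).
Daylight saving runs 5 September 2021 – 27 March 2022; the standard-time date in Ardove Zone, 22 March 2022, is inside that window, so Ardove Zone is at UTC+11:00.
21:30 UTC + 11h = 08:30 Ardove Zone (rolling into the next day, 22 March 2022).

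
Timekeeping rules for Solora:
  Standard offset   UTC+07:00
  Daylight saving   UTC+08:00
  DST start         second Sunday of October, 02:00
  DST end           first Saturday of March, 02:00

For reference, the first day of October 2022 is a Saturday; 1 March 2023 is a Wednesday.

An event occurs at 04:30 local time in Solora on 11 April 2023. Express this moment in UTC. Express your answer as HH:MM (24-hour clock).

1 October 2022 is a Saturday, so the first Sunday is October 2 and the second is October 9.
1 March 2023 is a Wednesday, so the first Saturday is March 4.
11 April 2023 is outside the daylight-saving period (9 October 2022 – 4 March 2023), so Solora is on standard time, UTC+07:00.
04:30 local − 7h = 21:30 UTC (rolling into the previous day, 10 April 2023).

21:30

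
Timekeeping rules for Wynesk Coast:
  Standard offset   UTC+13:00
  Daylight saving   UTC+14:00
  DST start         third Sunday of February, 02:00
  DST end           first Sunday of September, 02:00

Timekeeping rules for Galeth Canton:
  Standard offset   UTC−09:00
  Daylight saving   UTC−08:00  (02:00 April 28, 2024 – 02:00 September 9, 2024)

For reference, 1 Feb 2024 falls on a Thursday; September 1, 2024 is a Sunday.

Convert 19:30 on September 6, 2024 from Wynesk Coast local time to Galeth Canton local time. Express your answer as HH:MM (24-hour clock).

1 February 2024 is a Thursday, so the first Sunday is February 4 and the third is February 18.
1 September 2024 is a Sunday, so the first Sunday is September 1.
September 6, 2024 does not fall between 18 February and 1 September, so daylight saving is not in effect and Wynesk Coast is at UTC+13:00.
19:30 Wynesk Coast − 13h = 06:30 UTC.
At the standard offset (UTC−09:00), 06:30 UTC − 9h = 21:30 Galeth Canton standard time (rolling into the previous day, 5 September 2024).
Daylight saving runs 28 April – 9 September; the standard-time date in Galeth Canton, September 5, 2024, is inside that window, so Galeth Canton is at UTC−08:00.
06:30 UTC − 8h = 22:30 Galeth Canton (rolling into the previous day, 5 September 2024).

22:30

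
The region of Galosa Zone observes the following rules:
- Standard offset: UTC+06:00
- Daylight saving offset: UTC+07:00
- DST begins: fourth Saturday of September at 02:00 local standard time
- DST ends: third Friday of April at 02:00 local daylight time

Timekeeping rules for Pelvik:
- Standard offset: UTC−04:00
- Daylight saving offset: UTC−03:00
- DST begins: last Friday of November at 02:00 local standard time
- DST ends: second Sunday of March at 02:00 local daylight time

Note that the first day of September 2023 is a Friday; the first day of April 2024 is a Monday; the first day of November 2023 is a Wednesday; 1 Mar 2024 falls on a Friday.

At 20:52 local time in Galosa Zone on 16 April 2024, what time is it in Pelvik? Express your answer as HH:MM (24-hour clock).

1 September 2023 is a Friday, so the first Saturday is September 2 and the fourth is September 23.
1 April 2024 is a Monday, so the first Friday is April 5 and the third is April 19.
16 April 2024 lies within the daylight-saving period (23 September 2023 – 19 April 2024), so Galosa Zone is on daylight time, UTC+07:00.
20:52 Galosa Zone − 7h = 13:52 UTC.
1 November 2023 is a Wednesday, so Fridays fall on 3, 10, 17, 24; the last is November 24.
1 March 2024 is a Friday, so the first Sunday is March 3 and the second is March 10.
At the standard offset (UTC−04:00), 13:52 UTC − 4h = 09:52 Pelvik standard time.
The standard-time date in Pelvik, 16 April 2024, is outside the daylight-saving period (24 November 2023 – 10 March 2024), so Pelvik is on standard time, UTC−04:00.
13:52 UTC − 4h = 09:52 Pelvik.

09:52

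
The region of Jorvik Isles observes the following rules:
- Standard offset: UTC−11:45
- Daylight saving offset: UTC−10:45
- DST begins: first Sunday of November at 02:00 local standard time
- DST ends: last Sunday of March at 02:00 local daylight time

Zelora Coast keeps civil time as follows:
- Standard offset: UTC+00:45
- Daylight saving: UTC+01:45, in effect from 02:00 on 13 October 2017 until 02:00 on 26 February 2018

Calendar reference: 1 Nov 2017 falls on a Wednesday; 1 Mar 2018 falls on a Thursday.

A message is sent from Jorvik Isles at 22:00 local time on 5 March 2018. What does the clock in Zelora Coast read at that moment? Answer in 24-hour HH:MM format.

1 November 2017 is a Wednesday, so the first Sunday is November 5.
1 March 2018 is a Thursday, so Sundays fall on 4, 11, 18, 25; the last is March 25.
Daylight saving runs 5 November 2017 – 25 March 2018; 5 March 2018 is inside that window, so Jorvik Isles is at UTC−10:45.
22:00 Jorvik Isles + 10h45m = 08:45 UTC (rolling into the next day, 6 March 2018).
At the standard offset (UTC+00:45), 08:45 UTC + 0h45m = 09:30 Zelora Coast standard time.
Daylight saving runs 13 October 2017 – 26 February 2018; the standard-time date in Zelora Coast, 6 March 2018, is outside that window, so Zelora Coast is on standard time at UTC+00:45.
08:45 UTC + 0h45m = 09:30 Zelora Coast.

09:30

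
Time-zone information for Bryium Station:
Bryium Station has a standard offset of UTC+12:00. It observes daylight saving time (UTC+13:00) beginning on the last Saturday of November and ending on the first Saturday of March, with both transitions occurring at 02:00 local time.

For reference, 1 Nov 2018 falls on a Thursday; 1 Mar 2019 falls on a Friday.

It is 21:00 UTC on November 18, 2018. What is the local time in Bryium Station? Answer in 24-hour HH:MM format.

1 November 2018 is a Thursday, so Saturdays fall on 3, 10, 17, 24; the last is November 24.
1 March 2019 is a Friday, so the first Saturday is March 2.
At the standard offset (UTC+12:00), 21:00 UTC + 12h = 09:00 Bryium Station standard time (rolling into the next day, 19 November 2018).
Daylight saving runs 24 November 2018 – 2 March 2019; the standard-time date in Bryium Station, November 19, 2018, is outside that window, so Bryium Station is on standard time at UTC+12:00.
21:00 UTC + 12h = 09:00 local (rolling into the next day, 19 November 2018).

09:00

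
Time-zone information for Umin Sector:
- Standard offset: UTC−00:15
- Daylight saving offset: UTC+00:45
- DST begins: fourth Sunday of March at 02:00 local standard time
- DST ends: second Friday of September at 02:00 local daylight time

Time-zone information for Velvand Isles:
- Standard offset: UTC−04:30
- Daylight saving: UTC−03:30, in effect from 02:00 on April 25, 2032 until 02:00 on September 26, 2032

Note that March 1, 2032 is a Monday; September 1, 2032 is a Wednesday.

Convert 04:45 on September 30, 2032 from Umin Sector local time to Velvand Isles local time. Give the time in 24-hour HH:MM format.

00:30

1 March 2032 is a Monday, so the first Sunday is March 7 and the fourth is March 28.
1 September 2032 is a Wednesday, so the first Friday is September 3 and the second is September 10.
September 30, 2032 is outside the daylight-saving period (28 March – 10 September), so Umin Sector is on standard time, UTC−00:15.
04:45 Umin Sector + 0h15m = 05:00 UTC.
At the standard offset (UTC−04:30), 05:00 UTC − 4h30m = 00:30 Velvand Isles standard time.
The standard-time date in Velvand Isles, September 30, 2032, is outside the daylight-saving period (25 April – 26 September), so Velvand Isles is on standard time, UTC−04:30.
05:00 UTC − 4h30m = 00:30 Velvand Isles.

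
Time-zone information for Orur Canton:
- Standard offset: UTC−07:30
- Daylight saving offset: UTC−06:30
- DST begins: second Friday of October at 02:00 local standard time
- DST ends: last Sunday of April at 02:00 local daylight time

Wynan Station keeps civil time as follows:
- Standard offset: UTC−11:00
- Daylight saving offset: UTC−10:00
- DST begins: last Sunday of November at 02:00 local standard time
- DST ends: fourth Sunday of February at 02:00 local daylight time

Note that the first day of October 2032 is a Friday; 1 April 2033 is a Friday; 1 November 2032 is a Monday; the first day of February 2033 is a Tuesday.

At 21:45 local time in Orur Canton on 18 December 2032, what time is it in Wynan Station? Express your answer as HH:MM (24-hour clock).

18:15

1 October 2032 is a Friday, so the first Friday is October 1 and the second is October 8.
1 April 2033 is a Friday, so Sundays fall on 3, 10, 17, 24; the last is April 24.
Daylight saving runs 8 October 2032 – 24 April 2033; 18 December 2032 is inside that window, so Orur Canton is at UTC−06:30.
21:45 Orur Canton + 6h30m = 04:15 UTC (rolling into the next day, 19 December 2032).
1 November 2032 is a Monday, so Sundays fall on 7, 14, 21, 28; the last is November 28.
1 February 2033 is a Tuesday, so the first Sunday is February 6 and the fourth is February 27.
At the standard offset (UTC−11:00), 04:15 UTC − 11h = 17:15 Wynan Station standard time (rolling into the previous day, 18 December 2032).
The standard-time date in Wynan Station, 18 December 2032, falls between 28 November 2032 and 27 February 2033, so daylight saving is in effect and Wynan Station is at UTC−10:00.
04:15 UTC − 10h = 18:15 Wynan Station (rolling into the previous day, 18 December 2032).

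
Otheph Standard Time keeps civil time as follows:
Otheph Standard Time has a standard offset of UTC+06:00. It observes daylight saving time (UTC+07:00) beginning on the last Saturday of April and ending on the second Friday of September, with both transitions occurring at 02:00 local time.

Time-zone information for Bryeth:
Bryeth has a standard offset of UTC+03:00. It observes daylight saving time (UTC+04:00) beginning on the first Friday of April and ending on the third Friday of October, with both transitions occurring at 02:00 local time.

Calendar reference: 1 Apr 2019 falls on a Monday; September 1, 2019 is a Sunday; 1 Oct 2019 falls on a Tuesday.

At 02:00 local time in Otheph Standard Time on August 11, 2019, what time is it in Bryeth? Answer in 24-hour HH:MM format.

23:00

1 April 2019 is a Monday, so Saturdays fall on 6, 13, 20, 27; the last is April 27.
1 September 2019 is a Sunday, so the first Friday is September 6 and the second is September 13.
August 11, 2019 lies within the daylight-saving period (27 April – 13 September), so Otheph Standard Time is on daylight time, UTC+07:00.
02:00 Otheph Standard Time − 7h = 19:00 UTC (rolling into the previous day, 10 August 2019).
1 April 2019 is a Monday, so the first Friday is April 5.
1 October 2019 is a Tuesday, so the first Friday is October 4 and the third is October 18.
At the standard offset (UTC+03:00), 19:00 UTC + 3h = 22:00 Bryeth standard time.
The standard-time date in Bryeth, August 10, 2019, falls between 5 April and 18 October, so daylight saving is in effect and Bryeth is at UTC+04:00.
19:00 UTC + 4h = 23:00 Bryeth.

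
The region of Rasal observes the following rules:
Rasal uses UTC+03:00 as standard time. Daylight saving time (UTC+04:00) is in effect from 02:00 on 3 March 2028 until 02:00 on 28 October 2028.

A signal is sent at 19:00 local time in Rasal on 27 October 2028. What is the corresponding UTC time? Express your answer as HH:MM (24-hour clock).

15:00

27 October 2028 falls between 3 March and 28 October, so daylight saving is in effect and Rasal is at UTC+04:00.
19:00 local − 4h = 15:00 UTC.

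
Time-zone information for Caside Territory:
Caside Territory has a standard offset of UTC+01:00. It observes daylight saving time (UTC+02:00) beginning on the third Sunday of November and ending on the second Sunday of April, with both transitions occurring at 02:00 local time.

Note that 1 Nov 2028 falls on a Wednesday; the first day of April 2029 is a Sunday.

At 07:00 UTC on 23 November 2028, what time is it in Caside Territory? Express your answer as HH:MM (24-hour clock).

1 November 2028 is a Wednesday, so the first Sunday is November 5 and the third is November 19.
1 April 2029 is a Sunday, so the first Sunday is April 1 and the second is April 8.
At the standard offset (UTC+01:00), 07:00 UTC + 1h = 08:00 Caside Territory standard time.
Daylight saving runs 19 November 2028 – 8 April 2029; the standard-time date in Caside Territory, 23 November 2028, is inside that window, so Caside Territory is at UTC+02:00.
07:00 UTC + 2h = 09:00 local.

09:00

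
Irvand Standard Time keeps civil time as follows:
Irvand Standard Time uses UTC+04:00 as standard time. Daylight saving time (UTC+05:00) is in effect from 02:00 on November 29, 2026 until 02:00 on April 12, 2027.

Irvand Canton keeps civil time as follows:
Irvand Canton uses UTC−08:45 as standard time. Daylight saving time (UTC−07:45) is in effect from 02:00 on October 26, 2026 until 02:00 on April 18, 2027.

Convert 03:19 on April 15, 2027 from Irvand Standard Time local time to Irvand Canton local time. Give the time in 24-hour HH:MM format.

April 15, 2027 does not fall between 29 November 2026 and 12 April 2027, so daylight saving is not in effect and Irvand Standard Time is at UTC+04:00.
03:19 Irvand Standard Time − 4h = 23:19 UTC (rolling into the previous day, 14 April 2027).
At the standard offset (UTC−08:45), 23:19 UTC − 8h45m = 14:34 Irvand Canton standard time.
The standard-time date in Irvand Canton, April 14, 2027, falls between 26 October 2026 and 18 April 2027, so daylight saving is in effect and Irvand Canton is at UTC−07:45.
23:19 UTC − 7h45m = 15:34 Irvand Canton.

15:34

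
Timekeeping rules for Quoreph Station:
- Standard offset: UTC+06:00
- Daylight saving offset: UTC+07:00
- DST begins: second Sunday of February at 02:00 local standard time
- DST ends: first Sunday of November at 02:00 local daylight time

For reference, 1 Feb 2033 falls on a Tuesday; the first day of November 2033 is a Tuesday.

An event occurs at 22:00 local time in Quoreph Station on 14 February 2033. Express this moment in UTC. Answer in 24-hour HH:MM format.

1 February 2033 is a Tuesday, so the first Sunday is February 6 and the second is February 13.
1 November 2033 is a Tuesday, so the first Sunday is November 6.
14 February 2033 falls between 13 February and 6 November, so daylight saving is in effect and Quoreph Station is at UTC+07:00.
22:00 local − 7h = 15:00 UTC.

15:00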